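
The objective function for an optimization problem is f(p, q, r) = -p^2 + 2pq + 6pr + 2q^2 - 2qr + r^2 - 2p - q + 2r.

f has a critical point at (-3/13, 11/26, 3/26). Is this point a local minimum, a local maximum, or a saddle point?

saddle point

The Hessian is constant: H = [[-2, 2, 6], [2, 4, -2], [6, -2, 2]].
Leading principal minors: Δ₁ = -2, Δ₂ = -12, Δ₃ = -208.
The minors fit neither the all-positive nor the alternating-sign pattern, so H is indefinite: a saddle point.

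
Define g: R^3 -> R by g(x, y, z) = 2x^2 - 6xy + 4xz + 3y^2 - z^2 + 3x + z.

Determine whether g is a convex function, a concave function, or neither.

neither

g is quadratic, so its Hessian is the constant matrix H = [[4, -6, 4], [-6, 6, 0], [4, 0, -2]].
Leading principal minors: 4, -12, -72.
Neither pattern holds ⇒ H is indefinite ⇒ neither convex nor concave.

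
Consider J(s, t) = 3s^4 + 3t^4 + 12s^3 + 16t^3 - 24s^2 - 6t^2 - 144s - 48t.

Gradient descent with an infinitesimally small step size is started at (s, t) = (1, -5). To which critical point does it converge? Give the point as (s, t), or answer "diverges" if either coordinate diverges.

(2, -4)

J is separable, so gradient descent decouples: s follows -∂J/∂s, t follows -∂J/∂t.
∂J/∂s = 12(s - 2)(s + 2)(s + 3); at s=1 this is -144, so s increases.
∂J/∂t = 12(t - 1)(t + 1)(t + 4); at t=-5 this is -288, so t increases.
s converges to its nearest critical value 2 (a local min of the s-part); t converges to -4. The iterate converges to (2, -4).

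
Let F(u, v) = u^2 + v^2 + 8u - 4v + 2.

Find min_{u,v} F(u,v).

F(u,v) separates as P(u) + Q(v) + 2, so its minimum is min P + min Q + 2.
P'(u) = 2u + 8 vanishes at u ∈ {-4}; Q'(v) = 2v - 4 vanishes at v ∈ {2}.
Local minima of P (where P''>0): P(-4)=-16. Local minima of Q: Q(2)=-4.
So the global minimum of F is P(-4) + Q(2) + 2 = -16 − 4 + 2 = -18, attained at (-4, 2).

-18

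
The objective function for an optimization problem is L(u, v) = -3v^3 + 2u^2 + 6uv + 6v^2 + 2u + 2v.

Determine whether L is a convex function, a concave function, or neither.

The term -3v^3 is cubic, so the Hessian is not constant.
∂²L/∂v² = -18v + 12, which takes both signs as v varies (negative for sufficiently large v). A diagonal entry of the Hessian changing sign means the Hessian is neither positive- nor negative-semidefinite on all of R^2.

neither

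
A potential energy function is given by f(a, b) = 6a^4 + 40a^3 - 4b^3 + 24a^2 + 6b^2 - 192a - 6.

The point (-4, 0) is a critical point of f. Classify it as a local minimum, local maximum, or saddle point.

The mixed partial ∂²f/∂a∂b is 0, so the Hessian at any point is diag(f_aa, f_bb) = diag(24(3a^2 + 10a + 2), 12(-2b + 1)).
At (-4, 0): H = diag(240, 12).
Both eigenvalues are positive, so H is positive definite: a local minimum.

local minimum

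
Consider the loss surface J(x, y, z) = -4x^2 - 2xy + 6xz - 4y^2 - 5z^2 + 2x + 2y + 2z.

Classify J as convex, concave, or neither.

concave

J is quadratic, so its Hessian is the constant matrix H = [[-8, -2, 6], [-2, -8, 0], [6, 0, -10]].
Leading principal minors: -8, 60, -312.
Signs alternate −, +, − ⇒ H ≺ 0 ⇒ concave.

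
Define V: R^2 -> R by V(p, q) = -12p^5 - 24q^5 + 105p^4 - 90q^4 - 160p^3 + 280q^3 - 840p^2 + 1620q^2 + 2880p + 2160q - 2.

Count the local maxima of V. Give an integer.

V separates as a function of p plus a function of q, so ∇V=0 decouples.
∂V/∂p = -60(p - 4)(p - 3)(p - 2)(p + 2) = 0 at p ∈ {-2, 2, 3, 4}; ∂V/∂q = -120(q - 3)(q + 1)(q + 2)(q + 3) = 0 at q ∈ {-3, -2, -1, 3}.
The Hessian is diagonal: diag(V_pp, V_qq). Second derivatives: V_pp(-2)=7200, V_pp(2)=-480, V_pp(3)=300, V_pp(4)=-720; V_qq(-3)=1440, V_qq(-2)=-600, V_qq(-1)=960, V_qq(3)=-14400.
Local maxima occur where both diagonal entries negative: (2, -2), (2, 3), (4, -2), (4, 3). Count: 4.

4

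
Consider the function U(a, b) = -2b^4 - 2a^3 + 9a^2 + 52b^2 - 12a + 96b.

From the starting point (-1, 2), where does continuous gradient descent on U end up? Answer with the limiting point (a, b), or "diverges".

(1, -1)

U is separable, so gradient descent decouples: a follows -∂U/∂a, b follows -∂U/∂b.
∂U/∂a = -6(a - 2)(a - 1); at a=-1 this is -36, so a increases.
∂U/∂b = -8(b - 4)(b + 1)(b + 3); at b=2 this is 240, so b decreases.
a converges to its nearest critical value 1 (a local min of the a-part); b converges to -1. The iterate converges to (1, -1).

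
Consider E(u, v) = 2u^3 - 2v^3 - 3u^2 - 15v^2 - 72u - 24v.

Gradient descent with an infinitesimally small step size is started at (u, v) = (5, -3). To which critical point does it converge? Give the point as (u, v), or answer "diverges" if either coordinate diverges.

(4, -4)

E is separable, so gradient descent decouples: u follows -∂E/∂u, v follows -∂E/∂v.
∂E/∂u = 6(u - 4)(u + 3); at u=5 this is 48, so u decreases.
∂E/∂v = -6(v + 1)(v + 4); at v=-3 this is 12, so v decreases.
u converges to its nearest critical value 4 (a local min of the u-part); v converges to -4. The iterate converges to (4, -4).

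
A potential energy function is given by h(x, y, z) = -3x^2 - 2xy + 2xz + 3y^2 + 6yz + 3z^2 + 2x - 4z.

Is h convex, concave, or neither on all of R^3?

neither

h is quadratic, so its Hessian is the constant matrix H = [[-6, -2, 2], [-2, 6, 6], [2, 6, 6]].
Leading principal minors: -6, -40, -96.
Neither pattern holds ⇒ H is indefinite ⇒ neither convex nor concave.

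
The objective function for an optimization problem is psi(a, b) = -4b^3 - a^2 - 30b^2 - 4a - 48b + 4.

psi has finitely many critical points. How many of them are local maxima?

1

psi separates as a function of a plus a function of b, so ∇psi=0 decouples.
∂psi/∂a = -2(a + 2) = 0 at a ∈ {-2}; ∂psi/∂b = -12(b + 1)(b + 4) = 0 at b ∈ {-4, -1}.
The Hessian is diagonal: diag(psi_aa, psi_bb). Second derivatives: psi_aa(-2)=-2; psi_bb(-4)=36, psi_bb(-1)=-36.
Local maxima occur where both diagonal entries negative: (-2, -1). Count: 1.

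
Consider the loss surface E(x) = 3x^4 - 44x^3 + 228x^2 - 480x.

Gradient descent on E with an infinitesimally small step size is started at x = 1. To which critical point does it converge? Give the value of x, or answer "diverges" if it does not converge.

2

E'(x) = 12(x - 5)(x - 4)(x - 2), so E'(1) = -144.
Gradient descent moves in the -E' direction, i.e. x is increasing.
The nearest critical point in that direction is x = 2, where E'' = 72 > 0 (a local minimum). The iterate converges there.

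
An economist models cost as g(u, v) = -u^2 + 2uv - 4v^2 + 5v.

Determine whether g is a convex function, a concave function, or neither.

g is quadratic, so its Hessian is the constant matrix H = [[-2, 2], [2, -8]].
det(H) = 12, tr(H) = -10.
det(H) > 0 and tr(H) < 0, so H is negative definite everywhere: concave.

concave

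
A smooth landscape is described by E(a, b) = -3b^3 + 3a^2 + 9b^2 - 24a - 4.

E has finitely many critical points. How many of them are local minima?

E separates as a function of a plus a function of b, so ∇E=0 decouples.
∂E/∂a = 6(a - 4) = 0 at a ∈ {4}; ∂E/∂b = -9b(b - 2) = 0 at b ∈ {0, 2}.
The Hessian is diagonal: diag(E_aa, E_bb). Second derivatives: E_aa(4)=6; E_bb(0)=18, E_bb(2)=-18.
Local minima occur where both diagonal entries positive: (4, 0). Count: 1.

1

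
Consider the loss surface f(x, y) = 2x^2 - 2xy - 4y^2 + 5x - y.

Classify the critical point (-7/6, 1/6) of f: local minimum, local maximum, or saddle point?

saddle point

The Hessian of f is constant: H = [[4, -2], [-2, -8]].
det(H) = 4·(-8) − (-2)² = -36.
Since det(H) < 0, H is indefinite and the critical point is a saddle point.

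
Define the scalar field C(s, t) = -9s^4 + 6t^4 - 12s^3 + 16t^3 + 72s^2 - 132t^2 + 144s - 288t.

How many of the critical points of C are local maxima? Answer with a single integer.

2

C separates as a function of s plus a function of t, so ∇C=0 decouples.
∂C/∂s = -36(s - 2)(s + 1)(s + 2) = 0 at s ∈ {-2, -1, 2}; ∂C/∂t = 24(t - 3)(t + 1)(t + 4) = 0 at t ∈ {-4, -1, 3}.
The Hessian is diagonal: diag(C_ss, C_tt). Second derivatives: C_ss(-2)=-144, C_ss(-1)=108, C_ss(2)=-432; C_tt(-4)=504, C_tt(-1)=-288, C_tt(3)=672.
Local maxima occur where both diagonal entries negative: (-2, -1), (2, -1). Count: 2.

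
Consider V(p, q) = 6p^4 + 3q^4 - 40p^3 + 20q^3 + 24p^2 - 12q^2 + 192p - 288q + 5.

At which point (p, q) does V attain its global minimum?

V(p,q) separates as A(p) + B(q) + 5, so its minimum is min A + min B + 5.
A'(p) = 24(p - 4)(p - 2)(p + 1) vanishes at p ∈ {-1, 2, 4}; B'(q) = 12(q - 2)(q + 3)(q + 4) vanishes at q ∈ {-4, -3, 2}.
Local minima of A (where A''>0): A(-1)=-122, A(4)=128. Local minima of B: B(-4)=448, B(2)=-416.
So the global minimum of V is A(-1) + B(2) + 5 = -122 − 416 + 5 = -533, attained at (-1, 2).

(-1, 2)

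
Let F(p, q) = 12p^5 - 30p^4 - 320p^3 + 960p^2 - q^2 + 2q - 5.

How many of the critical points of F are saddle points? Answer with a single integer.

F separates as a function of p plus a function of q, so ∇F=0 decouples.
∂F/∂p = 60p(p - 4)(p - 2)(p + 4) = 0 at p ∈ {-4, 0, 2, 4}; ∂F/∂q = -2(q - 1) = 0 at q ∈ {1}.
The Hessian is diagonal: diag(F_pp, F_qq). Second derivatives: F_pp(-4)=-11520, F_pp(0)=1920, F_pp(2)=-1440, F_pp(4)=3840; F_qq(1)=-2.
Saddle points occur where the two diagonal entries have opposite signs: (0, 1), (4, 1). Count: 2.

2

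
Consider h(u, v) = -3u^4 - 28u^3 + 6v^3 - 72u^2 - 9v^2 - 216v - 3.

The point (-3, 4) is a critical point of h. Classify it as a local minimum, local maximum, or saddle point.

local minimum

The mixed partial ∂²h/∂u∂v is 0, so the Hessian at any point is diag(h_uu, h_vv) = diag(-12(3u^2 + 14u + 12), 18(2v - 1)).
At (-3, 4): H = diag(36, 126).
Both eigenvalues are positive, so H is positive definite: a local minimum.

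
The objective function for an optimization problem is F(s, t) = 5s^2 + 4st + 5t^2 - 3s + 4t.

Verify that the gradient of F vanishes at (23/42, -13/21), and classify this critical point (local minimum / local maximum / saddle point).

∇F = (10s + 4t - 3, 4s + 10t + 4); substituting (23/42, -13/21) gives ∇F = (0, 0), so (23/42, -13/21) is indeed a critical point.
The Hessian of F is constant: H = [[10, 4], [4, 10]].
det(H) = 10·10 − 4² = 84.
det(H) > 0 and tr(H) = 20 > 0, so H is positive definite and the point is a local minimum.

local minimum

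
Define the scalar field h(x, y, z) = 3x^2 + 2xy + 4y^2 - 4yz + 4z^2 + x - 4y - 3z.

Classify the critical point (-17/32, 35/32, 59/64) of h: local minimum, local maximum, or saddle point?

local minimum

The Hessian is constant: H = [[6, 2, 0], [2, 8, -4], [0, -4, 8]].
Leading principal minors: Δ₁ = 6, Δ₂ = 44, Δ₃ = 256.
All leading minors are positive, so H is positive definite: a local minimum.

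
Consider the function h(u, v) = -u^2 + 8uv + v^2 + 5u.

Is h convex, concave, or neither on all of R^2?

neither

h is quadratic, so its Hessian is the constant matrix H = [[-2, 8], [8, 2]].
det(H) = -68, tr(H) = 0.
det(H) < 0, so H is indefinite: neither convex nor concave.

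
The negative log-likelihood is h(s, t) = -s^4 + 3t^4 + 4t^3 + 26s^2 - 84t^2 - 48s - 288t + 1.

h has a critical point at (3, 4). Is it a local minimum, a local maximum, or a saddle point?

saddle point

The mixed partial ∂²h/∂s∂t is 0, so the Hessian at any point is diag(h_ss, h_tt) = diag(4(-3s^2 + 13), 12(3t^2 + 2t - 14)).
At (3, 4): H = diag(-56, 504).
The eigenvalues have opposite signs, so H is indefinite: a saddle point.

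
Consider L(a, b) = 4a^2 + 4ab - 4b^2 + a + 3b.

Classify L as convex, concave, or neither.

L is quadratic, so its Hessian is the constant matrix H = [[8, 4], [4, -8]].
det(H) = -80, tr(H) = 0.
det(H) < 0, so H is indefinite: neither convex nor concave.

neither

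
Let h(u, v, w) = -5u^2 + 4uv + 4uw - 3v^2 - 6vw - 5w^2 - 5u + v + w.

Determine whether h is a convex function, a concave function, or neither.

h is quadratic, so its Hessian is the constant matrix H = [[-10, 4, 4], [4, -6, -6], [4, -6, -10]].
Leading principal minors: -10, 44, -176.
Signs alternate −, +, − ⇒ H ≺ 0 ⇒ concave.

concave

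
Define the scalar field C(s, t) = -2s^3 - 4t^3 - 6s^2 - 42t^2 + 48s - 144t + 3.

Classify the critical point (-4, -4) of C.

local minimum

The mixed partial ∂²C/∂s∂t is 0, so the Hessian at any point is diag(C_ss, C_tt) = diag(-12(s + 1), -12(2t + 7)).
At (-4, -4): H = diag(36, 12).
Both eigenvalues are positive, so H is positive definite: a local minimum.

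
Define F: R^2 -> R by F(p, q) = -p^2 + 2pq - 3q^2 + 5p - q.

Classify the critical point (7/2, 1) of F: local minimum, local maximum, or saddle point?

The Hessian of F is constant: H = [[-2, 2], [2, -6]].
det(H) = (-2)·(-6) − 2² = 8.
det(H) > 0 and tr(H) = -8 < 0, so H is negative definite and the point is a local maximum.

local maximum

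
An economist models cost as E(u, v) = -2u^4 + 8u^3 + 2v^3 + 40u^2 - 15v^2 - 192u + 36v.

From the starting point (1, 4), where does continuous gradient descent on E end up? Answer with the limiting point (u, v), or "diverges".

(2, 3)

E is separable, so gradient descent decouples: u follows -∂E/∂u, v follows -∂E/∂v.
∂E/∂u = -8(u - 4)(u - 2)(u + 3); at u=1 this is -96, so u increases.
∂E/∂v = 6(v - 3)(v - 2); at v=4 this is 12, so v decreases.
u converges to its nearest critical value 2 (a local min of the u-part); v converges to 3. The iterate converges to (2, 3).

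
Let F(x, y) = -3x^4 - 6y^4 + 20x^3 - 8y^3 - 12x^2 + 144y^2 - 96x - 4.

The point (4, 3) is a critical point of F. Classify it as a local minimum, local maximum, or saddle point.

The mixed partial ∂²F/∂x∂y is 0, so the Hessian at any point is diag(F_xx, F_yy) = diag(12(-3x^2 + 10x - 2), 24(-3y^2 - 2y + 12)).
At (4, 3): H = diag(-120, -504).
Both eigenvalues are negative, so H is negative definite: a local maximum.

local maximum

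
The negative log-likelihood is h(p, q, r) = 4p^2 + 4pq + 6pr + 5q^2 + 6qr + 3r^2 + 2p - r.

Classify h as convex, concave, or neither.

convex

h is quadratic, so its Hessian is the constant matrix H = [[8, 4, 6], [4, 10, 6], [6, 6, 6]].
Leading principal minors: 8, 64, 24.
All positive ⇒ H ≻ 0 ⇒ convex.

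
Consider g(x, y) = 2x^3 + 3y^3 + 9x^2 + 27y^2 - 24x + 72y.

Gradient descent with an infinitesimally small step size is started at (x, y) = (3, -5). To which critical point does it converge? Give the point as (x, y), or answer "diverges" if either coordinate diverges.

g is separable, so gradient descent decouples: x follows -∂g/∂x, y follows -∂g/∂y.
∂g/∂x = 6(x - 1)(x + 4); at x=3 this is 84, so x decreases.
∂g/∂y = 9(y + 2)(y + 4); at y=-5 this is 27, so y decreases.
The y-coordinate has no critical point in that direction and runs off to infinity.

diverges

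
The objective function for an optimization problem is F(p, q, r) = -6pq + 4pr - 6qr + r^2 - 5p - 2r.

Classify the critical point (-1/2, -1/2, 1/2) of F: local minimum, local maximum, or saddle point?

The Hessian is constant: H = [[0, -6, 4], [-6, 0, -6], [4, -6, 2]].
Leading principal minors: Δ₁ = 0, Δ₂ = -36, Δ₃ = 216.
The minors fit neither the all-positive nor the alternating-sign pattern, so H is indefinite: a saddle point.

saddle point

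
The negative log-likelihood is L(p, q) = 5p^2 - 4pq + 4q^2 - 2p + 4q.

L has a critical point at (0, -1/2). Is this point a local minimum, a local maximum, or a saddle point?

The Hessian of L is constant: H = [[10, -4], [-4, 8]].
det(H) = 10·8 − (-4)² = 64.
det(H) > 0 and tr(H) = 18 > 0, so H is positive definite and the point is a local minimum.

local minimum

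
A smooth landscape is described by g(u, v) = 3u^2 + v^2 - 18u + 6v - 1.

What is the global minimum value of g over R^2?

-37

g(u,v) separates as P(u) + Q(v) − 1, so its minimum is min P + min Q − 1.
P'(u) = 6u - 18 vanishes at u ∈ {3}; Q'(v) = 2v + 6 vanishes at v ∈ {-3}.
Local minima of P (where P''>0): P(3)=-27. Local minima of Q: Q(-3)=-9.
So the global minimum of g is P(3) + Q(-3) − 1 = -27 − 9 − 1 = -37, attained at (3, -3).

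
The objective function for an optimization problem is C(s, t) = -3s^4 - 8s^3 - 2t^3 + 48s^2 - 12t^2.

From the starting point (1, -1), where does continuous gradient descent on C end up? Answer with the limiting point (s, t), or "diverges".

(0, -4)

C is separable, so gradient descent decouples: s follows -∂C/∂s, t follows -∂C/∂t.
∂C/∂s = -12s(s - 2)(s + 4); at s=1 this is 60, so s decreases.
∂C/∂t = -6t(t + 4); at t=-1 this is 18, so t decreases.
s converges to its nearest critical value 0 (a local min of the s-part); t converges to -4. The iterate converges to (0, -4).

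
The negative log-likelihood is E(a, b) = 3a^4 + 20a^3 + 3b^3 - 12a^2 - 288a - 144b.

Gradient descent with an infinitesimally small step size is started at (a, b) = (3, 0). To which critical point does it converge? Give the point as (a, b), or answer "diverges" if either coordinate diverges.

(2, 4)

E is separable, so gradient descent decouples: a follows -∂E/∂a, b follows -∂E/∂b.
∂E/∂a = 12(a - 2)(a + 3)(a + 4); at a=3 this is 504, so a decreases.
∂E/∂b = 9(b - 4)(b + 4); at b=0 this is -144, so b increases.
a converges to its nearest critical value 2 (a local min of the a-part); b converges to 4. The iterate converges to (2, 4).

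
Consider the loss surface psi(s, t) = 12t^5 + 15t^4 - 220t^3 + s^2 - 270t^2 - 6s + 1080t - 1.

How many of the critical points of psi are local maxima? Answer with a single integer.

0

psi separates as a function of s plus a function of t, so ∇psi=0 decouples.
∂psi/∂s = 2(s - 3) = 0 at s ∈ {3}; ∂psi/∂t = 60(t - 3)(t - 1)(t + 2)(t + 3) = 0 at t ∈ {-3, -2, 1, 3}.
The Hessian is diagonal: diag(psi_ss, psi_tt). Second derivatives: psi_ss(3)=2; psi_tt(-3)=-1440, psi_tt(-2)=900, psi_tt(1)=-1440, psi_tt(3)=3600.
Local maxima occur where both diagonal entries negative: none. Count: 0.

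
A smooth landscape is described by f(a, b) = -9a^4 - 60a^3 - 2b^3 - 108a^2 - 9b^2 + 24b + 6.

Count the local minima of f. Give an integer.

1

f separates as a function of a plus a function of b, so ∇f=0 decouples.
∂f/∂a = -36a(a + 2)(a + 3) = 0 at a ∈ {-3, -2, 0}; ∂f/∂b = -6(b - 1)(b + 4) = 0 at b ∈ {-4, 1}.
The Hessian is diagonal: diag(f_aa, f_bb). Second derivatives: f_aa(-3)=-108, f_aa(-2)=72, f_aa(0)=-216; f_bb(-4)=30, f_bb(1)=-30.
Local minima occur where both diagonal entries positive: (-2, -4). Count: 1.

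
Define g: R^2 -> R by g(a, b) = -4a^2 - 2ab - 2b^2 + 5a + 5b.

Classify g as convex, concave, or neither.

concave

g is quadratic, so its Hessian is the constant matrix H = [[-8, -2], [-2, -4]].
det(H) = 28, tr(H) = -12.
det(H) > 0 and tr(H) < 0, so H is negative definite everywhere: concave.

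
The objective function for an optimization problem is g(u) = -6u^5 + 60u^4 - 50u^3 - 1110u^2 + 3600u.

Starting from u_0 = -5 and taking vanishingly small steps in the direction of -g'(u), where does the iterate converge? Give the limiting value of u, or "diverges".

g'(u) = -30(u - 5)(u - 4)(u - 2)(u + 3), so g'(-5) = -37800.
Gradient descent moves in the -g' direction, i.e. u is increasing.
The nearest critical point in that direction is u = -3, where g'' = 8400 > 0 (a local minimum). The iterate converges there.

-3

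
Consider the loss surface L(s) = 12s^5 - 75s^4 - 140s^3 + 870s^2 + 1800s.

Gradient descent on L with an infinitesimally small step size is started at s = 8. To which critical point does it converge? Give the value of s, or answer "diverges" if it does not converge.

L'(s) = 60(s - 5)(s - 3)(s + 1)(s + 2), so L'(8) = 81000.
Gradient descent moves in the -L' direction, i.e. s is decreasing.
The nearest critical point in that direction is s = 5, where L'' = 5040 > 0 (a local minimum). The iterate converges there.

5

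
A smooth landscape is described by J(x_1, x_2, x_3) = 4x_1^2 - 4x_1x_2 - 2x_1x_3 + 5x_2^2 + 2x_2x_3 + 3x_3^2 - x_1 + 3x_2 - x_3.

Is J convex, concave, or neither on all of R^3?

convex

J is quadratic, so its Hessian is the constant matrix H = [[8, -4, -2], [-4, 10, 2], [-2, 2, 6]].
Leading principal minors: 8, 64, 344.
All positive ⇒ H ≻ 0 ⇒ convex.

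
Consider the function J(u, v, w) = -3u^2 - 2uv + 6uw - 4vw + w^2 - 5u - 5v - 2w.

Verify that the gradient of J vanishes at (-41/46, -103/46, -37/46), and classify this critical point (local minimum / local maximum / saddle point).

∇J = (-6u - 2v + 6w - 5, -2u - 4w - 5, 6u - 4v + 2w - 2); substituting (-41/46, -103/46, -37/46) gives ∇J = (0, 0, 0), so (-41/46, -103/46, -37/46) is indeed a critical point.
The Hessian is constant: H = [[-6, -2, 6], [-2, 0, -4], [6, -4, 2]].
Leading principal minors: Δ₁ = -6, Δ₂ = -4, Δ₃ = 184.
The minors fit neither the all-positive nor the alternating-sign pattern, so H is indefinite: a saddle point.

saddle point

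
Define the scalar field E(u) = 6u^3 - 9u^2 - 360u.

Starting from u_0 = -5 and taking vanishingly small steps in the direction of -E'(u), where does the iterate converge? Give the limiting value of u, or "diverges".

diverges

E'(u) = 18(u - 5)(u + 4), so E'(-5) = 180.
Gradient descent moves in the -E' direction, i.e. u is decreasing.
There is no critical point below u=-5, and E' keeps the same sign, so the iterate runs off to −∞.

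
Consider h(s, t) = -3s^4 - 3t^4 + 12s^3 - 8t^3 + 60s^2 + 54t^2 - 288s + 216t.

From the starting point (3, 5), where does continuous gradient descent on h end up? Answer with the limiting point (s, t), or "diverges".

diverges

h is separable, so gradient descent decouples: s follows -∂h/∂s, t follows -∂h/∂t.
∂h/∂s = -12(s - 4)(s - 2)(s + 3); at s=3 this is 72, so s decreases.
∂h/∂t = -12(t - 3)(t + 2)(t + 3); at t=5 this is -1344, so t increases.
The t-coordinate has no critical point in that direction and runs off to infinity.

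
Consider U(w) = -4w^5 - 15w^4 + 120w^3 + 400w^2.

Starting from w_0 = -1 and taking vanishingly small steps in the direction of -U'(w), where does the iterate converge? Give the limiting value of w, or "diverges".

0

U'(w) = -20w(w - 4)(w + 2)(w + 5), so U'(-1) = -400.
Gradient descent moves in the -U' direction, i.e. w is increasing.
The nearest critical point in that direction is w = 0, where U'' = 800 > 0 (a local minimum). The iterate converges there.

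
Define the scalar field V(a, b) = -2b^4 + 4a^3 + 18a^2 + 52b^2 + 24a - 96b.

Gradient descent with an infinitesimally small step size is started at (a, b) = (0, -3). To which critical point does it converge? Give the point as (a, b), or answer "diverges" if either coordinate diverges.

(-1, 1)

V is separable, so gradient descent decouples: a follows -∂V/∂a, b follows -∂V/∂b.
∂V/∂a = 12(a + 1)(a + 2); at a=0 this is 24, so a decreases.
∂V/∂b = -8(b - 3)(b - 1)(b + 4); at b=-3 this is -192, so b increases.
a converges to its nearest critical value -1 (a local min of the a-part); b converges to 1. The iterate converges to (-1, 1).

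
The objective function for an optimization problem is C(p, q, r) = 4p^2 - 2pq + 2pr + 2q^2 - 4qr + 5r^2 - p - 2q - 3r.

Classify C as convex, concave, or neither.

convex

C is quadratic, so its Hessian is the constant matrix H = [[8, -2, 2], [-2, 4, -4], [2, -4, 10]].
Leading principal minors: 8, 28, 168.
All positive ⇒ H ≻ 0 ⇒ convex.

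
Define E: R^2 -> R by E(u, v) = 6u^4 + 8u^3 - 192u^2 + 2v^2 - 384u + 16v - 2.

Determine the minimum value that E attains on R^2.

-2594

E(u,v) separates as P(u) + Q(v) − 2, so its minimum is min P + min Q − 2.
P'(u) = 24(u - 4)(u + 1)(u + 4) vanishes at u ∈ {-4, -1, 4}; Q'(v) = 4v + 16 vanishes at v ∈ {-4}.
Local minima of P (where P''>0): P(-4)=-512, P(4)=-2560. Local minima of Q: Q(-4)=-32.
So the global minimum of E is P(4) + Q(-4) − 2 = -2560 − 32 − 2 = -2594, attained at (4, -4).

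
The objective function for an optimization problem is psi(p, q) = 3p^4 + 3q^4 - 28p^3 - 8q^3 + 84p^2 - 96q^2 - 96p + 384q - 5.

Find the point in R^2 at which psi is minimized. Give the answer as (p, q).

(4, -4)

psi(p,q) separates as A(p) + B(q) − 5, so its minimum is min A + min B − 5.
A'(p) = 12(p - 4)(p - 2)(p - 1) vanishes at p ∈ {1, 2, 4}; B'(q) = 12(q - 4)(q - 2)(q + 4) vanishes at q ∈ {-4, 2, 4}.
Local minima of A (where A''>0): A(1)=-37, A(4)=-64. Local minima of B: B(-4)=-1792, B(4)=256.
So the global minimum of psi is A(4) + B(-4) − 5 = -64 − 1792 − 5 = -1861, attained at (4, -4).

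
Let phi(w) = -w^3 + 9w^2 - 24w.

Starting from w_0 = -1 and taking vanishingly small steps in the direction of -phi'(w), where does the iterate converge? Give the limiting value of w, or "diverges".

phi'(w) = -3(w - 4)(w - 2), so phi'(-1) = -45.
Gradient descent moves in the -phi' direction, i.e. w is increasing.
The nearest critical point in that direction is w = 2, where phi'' = 6 > 0 (a local minimum). The iterate converges there.

2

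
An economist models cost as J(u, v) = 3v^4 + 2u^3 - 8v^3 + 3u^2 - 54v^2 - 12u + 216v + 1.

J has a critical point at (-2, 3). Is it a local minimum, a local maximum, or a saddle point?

The mixed partial ∂²J/∂u∂v is 0, so the Hessian at any point is diag(J_uu, J_vv) = diag(6(2u + 1), 12(3v^2 - 4v - 9)).
At (-2, 3): H = diag(-18, 72).
The eigenvalues have opposite signs, so H is indefinite: a saddle point.

saddle point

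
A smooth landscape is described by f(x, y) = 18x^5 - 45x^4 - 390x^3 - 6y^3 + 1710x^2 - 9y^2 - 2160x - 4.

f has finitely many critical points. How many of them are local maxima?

2

f separates as a function of x plus a function of y, so ∇f=0 decouples.
∂f/∂x = 90(x - 3)(x - 2)(x - 1)(x + 4) = 0 at x ∈ {-4, 1, 2, 3}; ∂f/∂y = -18y(y + 1) = 0 at y ∈ {-1, 0}.
The Hessian is diagonal: diag(f_xx, f_yy). Second derivatives: f_xx(-4)=-18900, f_xx(1)=900, f_xx(2)=-540, f_xx(3)=1260; f_yy(-1)=18, f_yy(0)=-18.
Local maxima occur where both diagonal entries negative: (-4, 0), (2, 0). Count: 2.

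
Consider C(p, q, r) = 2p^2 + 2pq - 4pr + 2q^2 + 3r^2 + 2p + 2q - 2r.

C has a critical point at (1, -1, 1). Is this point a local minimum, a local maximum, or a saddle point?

The Hessian is constant: H = [[4, 2, -4], [2, 4, 0], [-4, 0, 6]].
Leading principal minors: Δ₁ = 4, Δ₂ = 12, Δ₃ = 8.
All leading minors are positive, so H is positive definite: a local minimum.

local minimum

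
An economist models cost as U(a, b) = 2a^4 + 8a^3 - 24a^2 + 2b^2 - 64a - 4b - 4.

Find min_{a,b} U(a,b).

U(a,b) separates as P(a) + Q(b) − 4, so its minimum is min P + min Q − 4.
P'(a) = 8(a - 2)(a + 1)(a + 4) vanishes at a ∈ {-4, -1, 2}; Q'(b) = 4b - 4 vanishes at b ∈ {1}.
Local minima of P (where P''>0): P(-4)=-128, P(2)=-128. Local minima of Q: Q(1)=-2.
So the global minimum of U is P(-4) + Q(1) − 4 = -128 − 2 − 4 = -134, attained at (-4, 1).

-134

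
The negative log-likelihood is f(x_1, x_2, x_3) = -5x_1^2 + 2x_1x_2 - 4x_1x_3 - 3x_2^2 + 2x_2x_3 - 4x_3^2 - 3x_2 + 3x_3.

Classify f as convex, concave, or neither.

concave

f is quadratic, so its Hessian is the constant matrix H = [[-10, 2, -4], [2, -6, 2], [-4, 2, -8]].
Leading principal minors: -10, 56, -344.
Signs alternate −, +, − ⇒ H ≺ 0 ⇒ concave.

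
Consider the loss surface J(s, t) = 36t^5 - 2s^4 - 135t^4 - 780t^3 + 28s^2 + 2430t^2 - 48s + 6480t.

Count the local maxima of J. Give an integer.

4

J separates as a function of s plus a function of t, so ∇J=0 decouples.
∂J/∂s = -8(s - 2)(s - 1)(s + 3) = 0 at s ∈ {-3, 1, 2}; ∂J/∂t = 180(t - 4)(t - 3)(t + 1)(t + 3) = 0 at t ∈ {-3, -1, 3, 4}.
The Hessian is diagonal: diag(J_ss, J_tt). Second derivatives: J_ss(-3)=-160, J_ss(1)=32, J_ss(2)=-40; J_tt(-3)=-15120, J_tt(-1)=7200, J_tt(3)=-4320, J_tt(4)=6300.
Local maxima occur where both diagonal entries negative: (-3, -3), (-3, 3), (2, -3), (2, 3). Count: 4.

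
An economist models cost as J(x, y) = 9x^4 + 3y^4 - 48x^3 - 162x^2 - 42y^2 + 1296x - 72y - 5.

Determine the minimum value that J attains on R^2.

-3677

J(x,y) separates as P(x) + Q(y) − 5, so its minimum is min P + min Q − 5.
P'(x) = 36(x - 4)(x - 3)(x + 3) vanishes at x ∈ {-3, 3, 4}; Q'(y) = 12(y - 3)(y + 1)(y + 2) vanishes at y ∈ {-2, -1, 3}.
Local minima of P (where P''>0): P(-3)=-3321, P(4)=1824. Local minima of Q: Q(-2)=24, Q(3)=-351.
So the global minimum of J is P(-3) + Q(3) − 5 = -3321 − 351 − 5 = -3677, attained at (-3, 3).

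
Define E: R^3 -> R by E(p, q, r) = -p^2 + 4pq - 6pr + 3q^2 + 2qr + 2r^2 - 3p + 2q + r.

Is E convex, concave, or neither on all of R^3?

neither

E is quadratic, so its Hessian is the constant matrix H = [[-2, 4, -6], [4, 6, 2], [-6, 2, 4]].
Leading principal minors: -2, -28, -416.
Neither pattern holds ⇒ H is indefinite ⇒ neither convex nor concave.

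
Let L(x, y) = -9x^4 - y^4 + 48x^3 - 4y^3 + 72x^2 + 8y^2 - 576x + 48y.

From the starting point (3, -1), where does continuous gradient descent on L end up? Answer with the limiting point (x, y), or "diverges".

L is separable, so gradient descent decouples: x follows -∂L/∂x, y follows -∂L/∂y.
∂L/∂x = -36(x - 4)(x - 2)(x + 2); at x=3 this is 180, so x decreases.
∂L/∂y = -4(y - 2)(y + 2)(y + 3); at y=-1 this is 24, so y decreases.
x converges to its nearest critical value 2 (a local min of the x-part); y converges to -2. The iterate converges to (2, -2).

(2, -2)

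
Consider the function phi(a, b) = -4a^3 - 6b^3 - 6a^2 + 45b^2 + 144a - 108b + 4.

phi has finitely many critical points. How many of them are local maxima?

1

phi separates as a function of a plus a function of b, so ∇phi=0 decouples.
∂phi/∂a = -12(a - 3)(a + 4) = 0 at a ∈ {-4, 3}; ∂phi/∂b = -18(b - 3)(b - 2) = 0 at b ∈ {2, 3}.
The Hessian is diagonal: diag(phi_aa, phi_bb). Second derivatives: phi_aa(-4)=84, phi_aa(3)=-84; phi_bb(2)=18, phi_bb(3)=-18.
Local maxima occur where both diagonal entries negative: (3, 3). Count: 1.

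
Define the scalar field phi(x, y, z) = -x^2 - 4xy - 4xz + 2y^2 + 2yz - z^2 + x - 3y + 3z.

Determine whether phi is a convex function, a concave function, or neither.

phi is quadratic, so its Hessian is the constant matrix H = [[-2, -4, -4], [-4, 4, 2], [-4, 2, -2]].
Leading principal minors: -2, -24, 56.
Neither pattern holds ⇒ H is indefinite ⇒ neither convex nor concave.

neither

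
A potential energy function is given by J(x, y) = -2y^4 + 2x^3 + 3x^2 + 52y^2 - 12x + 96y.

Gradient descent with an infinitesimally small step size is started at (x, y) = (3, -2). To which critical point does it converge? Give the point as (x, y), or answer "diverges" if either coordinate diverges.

J is separable, so gradient descent decouples: x follows -∂J/∂x, y follows -∂J/∂y.
∂J/∂x = 6(x - 1)(x + 2); at x=3 this is 60, so x decreases.
∂J/∂y = -8(y - 4)(y + 1)(y + 3); at y=-2 this is -48, so y increases.
x converges to its nearest critical value 1 (a local min of the x-part); y converges to -1. The iterate converges to (1, -1).

(1, -1)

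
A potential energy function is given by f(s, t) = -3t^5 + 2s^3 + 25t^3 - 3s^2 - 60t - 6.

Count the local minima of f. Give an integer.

f separates as a function of s plus a function of t, so ∇f=0 decouples.
∂f/∂s = 6s(s - 1) = 0 at s ∈ {0, 1}; ∂f/∂t = -15(t - 2)(t - 1)(t + 1)(t + 2) = 0 at t ∈ {-2, -1, 1, 2}.
The Hessian is diagonal: diag(f_ss, f_tt). Second derivatives: f_ss(0)=-6, f_ss(1)=6; f_tt(-2)=180, f_tt(-1)=-90, f_tt(1)=90, f_tt(2)=-180.
Local minima occur where both diagonal entries positive: (1, -2), (1, 1). Count: 2.

2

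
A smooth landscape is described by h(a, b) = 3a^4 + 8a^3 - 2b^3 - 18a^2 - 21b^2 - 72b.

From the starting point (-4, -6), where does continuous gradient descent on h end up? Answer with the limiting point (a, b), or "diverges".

h is separable, so gradient descent decouples: a follows -∂h/∂a, b follows -∂h/∂b.
∂h/∂a = 12a(a - 1)(a + 3); at a=-4 this is -240, so a increases.
∂h/∂b = -6(b + 3)(b + 4); at b=-6 this is -36, so b increases.
a converges to its nearest critical value -3 (a local min of the a-part); b converges to -4. The iterate converges to (-3, -4).

(-3, -4)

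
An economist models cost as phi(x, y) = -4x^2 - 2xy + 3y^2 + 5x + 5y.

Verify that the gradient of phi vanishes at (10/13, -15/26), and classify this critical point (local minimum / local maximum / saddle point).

∇phi = (-8x - 2y + 5, -2x + 6y + 5); substituting (10/13, -15/26) gives ∇phi = (0, 0), so (10/13, -15/26) is indeed a critical point.
The Hessian of phi is constant: H = [[-8, -2], [-2, 6]].
det(H) = (-8)·6 − (-2)² = -52.
Since det(H) < 0, H is indefinite and the critical point is a saddle point.

saddle point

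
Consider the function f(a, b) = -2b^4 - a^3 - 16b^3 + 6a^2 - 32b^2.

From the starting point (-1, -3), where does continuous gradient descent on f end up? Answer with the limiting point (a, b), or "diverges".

f is separable, so gradient descent decouples: a follows -∂f/∂a, b follows -∂f/∂b.
∂f/∂a = -3a(a - 4); at a=-1 this is -15, so a increases.
∂f/∂b = -8b(b + 2)(b + 4); at b=-3 this is -24, so b increases.
a converges to its nearest critical value 0 (a local min of the a-part); b converges to -2. The iterate converges to (0, -2).

(0, -2)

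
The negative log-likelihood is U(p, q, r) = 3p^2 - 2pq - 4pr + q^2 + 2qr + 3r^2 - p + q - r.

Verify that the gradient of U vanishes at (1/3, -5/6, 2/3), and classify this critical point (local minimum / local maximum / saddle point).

∇U = (6p - 2q - 4r - 1, -2p + 2q + 2r + 1, -4p + 2q + 6r - 1); substituting (1/3, -5/6, 2/3) gives ∇U = (0, 0, 0), so (1/3, -5/6, 2/3) is indeed a critical point.
The Hessian is constant: H = [[6, -2, -4], [-2, 2, 2], [-4, 2, 6]].
Leading principal minors: Δ₁ = 6, Δ₂ = 8, Δ₃ = 24.
All leading minors are positive, so H is positive definite: a local minimum.

local minimum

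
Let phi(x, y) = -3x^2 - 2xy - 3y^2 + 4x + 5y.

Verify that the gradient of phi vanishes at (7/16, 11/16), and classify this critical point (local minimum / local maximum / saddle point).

local maximum

∇phi = (-6x - 2y + 4, -2x - 6y + 5); substituting (7/16, 11/16) gives ∇phi = (0, 0), so (7/16, 11/16) is indeed a critical point.
The Hessian of phi is constant: H = [[-6, -2], [-2, -6]].
det(H) = (-6)·(-6) − (-2)² = 32.
det(H) > 0 and tr(H) = -12 < 0, so H is negative definite and the point is a local maximum.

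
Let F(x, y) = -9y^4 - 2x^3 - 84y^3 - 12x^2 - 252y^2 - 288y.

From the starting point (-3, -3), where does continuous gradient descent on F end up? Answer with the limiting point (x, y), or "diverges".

(-4, -2)

F is separable, so gradient descent decouples: x follows -∂F/∂x, y follows -∂F/∂y.
∂F/∂x = -6x(x + 4); at x=-3 this is 18, so x decreases.
∂F/∂y = -36(y + 1)(y + 2)(y + 4); at y=-3 this is -72, so y increases.
x converges to its nearest critical value -4 (a local min of the x-part); y converges to -2. The iterate converges to (-4, -2).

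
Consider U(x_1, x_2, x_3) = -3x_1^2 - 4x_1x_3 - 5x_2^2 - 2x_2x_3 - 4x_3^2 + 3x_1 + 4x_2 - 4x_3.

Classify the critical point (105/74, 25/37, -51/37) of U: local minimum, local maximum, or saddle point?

The Hessian is constant: H = [[-6, 0, -4], [0, -10, -2], [-4, -2, -8]].
Leading principal minors: Δ₁ = -6, Δ₂ = 60, Δ₃ = -296.
The minors alternate sign starting negative (−, +, −), so H is negative definite: a local maximum.

local maximum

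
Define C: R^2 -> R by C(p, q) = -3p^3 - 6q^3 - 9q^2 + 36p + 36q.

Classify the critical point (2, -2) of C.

saddle point

The mixed partial ∂²C/∂p∂q is 0, so the Hessian at any point is diag(C_pp, C_qq) = diag(-18p, -18(2q + 1)).
At (2, -2): H = diag(-36, 54).
The eigenvalues have opposite signs, so H is indefinite: a saddle point.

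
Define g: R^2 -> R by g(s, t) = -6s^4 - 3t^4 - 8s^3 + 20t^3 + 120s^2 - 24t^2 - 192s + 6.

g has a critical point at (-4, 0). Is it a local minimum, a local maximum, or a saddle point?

The mixed partial ∂²g/∂s∂t is 0, so the Hessian at any point is diag(g_ss, g_tt) = diag(24(-3s^2 - 2s + 10), 12(-3t^2 + 10t - 4)).
At (-4, 0): H = diag(-720, -48).
Both eigenvalues are negative, so H is negative definite: a local maximum.

local maximum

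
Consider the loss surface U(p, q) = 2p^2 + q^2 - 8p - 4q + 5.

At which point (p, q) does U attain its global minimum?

U(p,q) separates as A(p) + B(q) + 5, so its minimum is min A + min B + 5.
A'(p) = 4p - 8 vanishes at p ∈ {2}; B'(q) = 2q - 4 vanishes at q ∈ {2}.
Local minima of A (where A''>0): A(2)=-8. Local minima of B: B(2)=-4.
So the global minimum of U is A(2) + B(2) + 5 = -8 − 4 + 5 = -7, attained at (2, 2).

(2, 2)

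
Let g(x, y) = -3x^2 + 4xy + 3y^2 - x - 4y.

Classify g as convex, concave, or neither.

g is quadratic, so its Hessian is the constant matrix H = [[-6, 4], [4, 6]].
det(H) = -52, tr(H) = 0.
det(H) < 0, so H is indefinite: neither convex nor concave.

neither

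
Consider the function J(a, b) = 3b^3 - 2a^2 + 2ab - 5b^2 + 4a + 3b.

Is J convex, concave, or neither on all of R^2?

The term 3b^3 is cubic, so the Hessian is not constant.
∂²J/∂b² = 18b - 10, which takes both signs as b varies (negative for sufficiently negative b). A diagonal entry of the Hessian changing sign means the Hessian is neither positive- nor negative-semidefinite on all of R^2.

neither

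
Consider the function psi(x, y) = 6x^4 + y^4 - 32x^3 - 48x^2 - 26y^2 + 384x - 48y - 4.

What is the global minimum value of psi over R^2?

-964

psi(x,y) separates as P(x) + Q(y) − 4, so its minimum is min P + min Q − 4.
P'(x) = 24(x - 4)(x - 2)(x + 2) vanishes at x ∈ {-2, 2, 4}; Q'(y) = 4(y - 4)(y + 1)(y + 3) vanishes at y ∈ {-3, -1, 4}.
Local minima of P (where P''>0): P(-2)=-608, P(4)=256. Local minima of Q: Q(-3)=-9, Q(4)=-352.
So the global minimum of psi is P(-2) + Q(4) − 4 = -608 − 352 − 4 = -964, attained at (-2, 4).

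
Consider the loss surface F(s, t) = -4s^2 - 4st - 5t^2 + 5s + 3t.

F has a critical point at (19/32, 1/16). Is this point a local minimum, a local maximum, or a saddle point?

local maximum

The Hessian of F is constant: H = [[-8, -4], [-4, -10]].
det(H) = (-8)·(-10) − (-4)² = 64.
det(H) > 0 and tr(H) = -18 < 0, so H is negative definite and the point is a local maximum.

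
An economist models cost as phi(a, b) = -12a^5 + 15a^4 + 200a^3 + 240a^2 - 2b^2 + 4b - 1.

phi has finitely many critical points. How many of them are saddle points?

2

phi separates as a function of a plus a function of b, so ∇phi=0 decouples.
∂phi/∂a = -60a(a - 4)(a + 1)(a + 2) = 0 at a ∈ {-2, -1, 0, 4}; ∂phi/∂b = -4(b - 1) = 0 at b ∈ {1}.
The Hessian is diagonal: diag(phi_aa, phi_bb). Second derivatives: phi_aa(-2)=720, phi_aa(-1)=-300, phi_aa(0)=480, phi_aa(4)=-7200; phi_bb(1)=-4.
Saddle points occur where the two diagonal entries have opposite signs: (-2, 1), (0, 1). Count: 2.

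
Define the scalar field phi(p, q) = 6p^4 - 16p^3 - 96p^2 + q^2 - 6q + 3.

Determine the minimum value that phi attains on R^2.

-1030

phi(p,q) separates as A(p) + B(q) + 3, so its minimum is min A + min B + 3.
A'(p) = 24p(p - 4)(p + 2) vanishes at p ∈ {-2, 0, 4}; B'(q) = 2q - 6 vanishes at q ∈ {3}.
Local minima of A (where A''>0): A(-2)=-160, A(4)=-1024. Local minima of B: B(3)=-9.
So the global minimum of phi is A(4) + B(3) + 3 = -1024 − 9 + 3 = -1030, attained at (4, 3).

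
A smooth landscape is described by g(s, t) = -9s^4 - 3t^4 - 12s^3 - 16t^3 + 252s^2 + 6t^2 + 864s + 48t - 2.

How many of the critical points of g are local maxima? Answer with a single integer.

g separates as a function of s plus a function of t, so ∇g=0 decouples.
∂g/∂s = -36(s - 4)(s + 2)(s + 3) = 0 at s ∈ {-3, -2, 4}; ∂g/∂t = -12(t - 1)(t + 1)(t + 4) = 0 at t ∈ {-4, -1, 1}.
The Hessian is diagonal: diag(g_ss, g_tt). Second derivatives: g_ss(-3)=-252, g_ss(-2)=216, g_ss(4)=-1512; g_tt(-4)=-180, g_tt(-1)=72, g_tt(1)=-120.
Local maxima occur where both diagonal entries negative: (-3, -4), (-3, 1), (4, -4), (4, 1). Count: 4.

4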